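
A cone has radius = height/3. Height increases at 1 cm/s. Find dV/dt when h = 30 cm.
100π cm³/s

V = (1/3)π(h/3)²h = πh³/27
dV/dt = πh²/9 · 1
At h = 30: dV/dt = 100π cm³/s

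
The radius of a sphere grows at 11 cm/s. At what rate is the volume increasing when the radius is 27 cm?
32076π cm³/s

V = (4/3)πr³
dV/dt = dV/dr · dr/dt = 4πr² · 11
At r = 27: dV/dt = 32076π cm³/s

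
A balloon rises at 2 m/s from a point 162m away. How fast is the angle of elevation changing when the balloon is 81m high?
0.009877 rad/s

tan(θ) = y/162
sec²(θ) · dθ/dt = (1/162) · dy/dt
dθ/dt = cos²(θ)/162 · 2 = 162/(162² + 81²) · 2
dθ/dt = 0.009877 rad/s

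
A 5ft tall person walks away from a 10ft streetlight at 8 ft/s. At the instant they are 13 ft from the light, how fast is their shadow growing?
8 ft/s

By similar triangles: 10/(x+s) = 5/s
Solving: s = 5x/5
ds/dt = 5/5 · dx/dt = 1 · 8 = 8 ft/s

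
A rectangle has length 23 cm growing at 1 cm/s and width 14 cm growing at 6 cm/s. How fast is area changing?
152 cm²/s

A = lw
dA/dt = w·dl/dt + l·dw/dt = 14·1 + 23·6 = 152 cm²/s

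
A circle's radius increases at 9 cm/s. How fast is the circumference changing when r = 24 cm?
18π cm/s

C = 2πr
dC/dt = 2π · dr/dt = 2π · 9 = 18π cm/s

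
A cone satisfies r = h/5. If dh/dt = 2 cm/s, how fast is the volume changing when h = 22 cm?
968π/25 cm³/s

V = (1/3)π(h/5)²h = πh³/75
dV/dt = πh²/25 · 2
At h = 22: dV/dt = 968π/25 cm³/s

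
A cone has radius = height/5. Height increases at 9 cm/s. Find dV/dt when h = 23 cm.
4761π/25 cm³/s

V = (1/3)π(h/5)²h = πh³/75
dV/dt = πh²/25 · 9
At h = 23: dV/dt = 4761π/25 cm³/s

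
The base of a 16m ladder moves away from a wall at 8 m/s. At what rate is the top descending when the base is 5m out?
40√231/231 ≈ 2.632 m/s

x² + y² = 16²
2x·dx/dt + 2y·dy/dt = 0
dy/dt = -x/y · dx/dt = -5/√231 · 8 = -40√231/231 m/s
The top is descending at 40√231/231 ≈ 2.632 m/s.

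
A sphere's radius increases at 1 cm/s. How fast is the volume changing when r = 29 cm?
3364π cm³/s

V = (4/3)πr³
dV/dt = dV/dr · dr/dt = 4πr² · 1
At r = 29: dV/dt = 3364π cm³/s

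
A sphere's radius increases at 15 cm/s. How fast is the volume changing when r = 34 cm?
69360π cm³/s

V = (4/3)πr³
dV/dt = dV/dr · dr/dt = 4πr² · 15
At r = 34: dV/dt = 69360π cm³/s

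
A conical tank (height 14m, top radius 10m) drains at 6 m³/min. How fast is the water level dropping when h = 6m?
49/(150π) ≈ 0.104 m/min

r/h = 10/14, so r = (5/7)h
V = (1/3)πr²h = (1/3)π((5/7)h)²h = (25/147)πh³
dV/dh = (25/49)πh²
dh/dt = (dV/dt)/(dV/dh) = -6/((25/49)π·6²) = -49/(150π) m/min
The level is dropping at 49/(150π) ≈ 0.104 m/min.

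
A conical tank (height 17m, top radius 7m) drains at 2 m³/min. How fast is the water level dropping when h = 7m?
578/(2401π) ≈ 0.07663 m/min

r/h = 7/17, so r = (7/17)h
V = (1/3)πr²h = (1/3)π((7/17)h)²h = (49/867)πh³
dV/dh = (49/289)πh²
dh/dt = (dV/dt)/(dV/dh) = -2/((49/289)π·7²) = -578/(2401π) m/min
The level is dropping at 578/(2401π) ≈ 0.07663 m/min.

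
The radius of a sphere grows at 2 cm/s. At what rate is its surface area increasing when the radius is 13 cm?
208π cm²/s

S = 4πr²
dS/dt = dS/dr · dr/dt = 8πr · 2
At r = 13: dS/dt = 208π cm²/s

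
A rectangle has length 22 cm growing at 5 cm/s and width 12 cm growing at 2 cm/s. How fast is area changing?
104 cm²/s

A = lw
dA/dt = w·dl/dt + l·dw/dt = 12·5 + 22·2 = 104 cm²/s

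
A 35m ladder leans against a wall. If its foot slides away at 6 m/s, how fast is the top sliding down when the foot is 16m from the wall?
32√969/323 ≈ 3.084 m/s

x² + y² = 35²
2x·dx/dt + 2y·dy/dt = 0
dy/dt = -x/y · dx/dt = -16/√969 · 6 = -32√969/323 m/s
The top is descending at 32√969/323 ≈ 3.084 m/s.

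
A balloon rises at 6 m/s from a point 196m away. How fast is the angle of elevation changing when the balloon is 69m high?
0.027237 rad/s

tan(θ) = y/196
sec²(θ) · dθ/dt = (1/196) · dy/dt
dθ/dt = cos²(θ)/196 · 6 = 196/(196² + 69²) · 6
dθ/dt = 0.027237 rad/s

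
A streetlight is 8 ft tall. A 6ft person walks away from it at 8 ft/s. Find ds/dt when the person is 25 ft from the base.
24 ft/s

By similar triangles: 8/(x+s) = 6/s
Solving: s = 6x/2
ds/dt = 6/2 · dx/dt = 3 · 8 = 24 ft/s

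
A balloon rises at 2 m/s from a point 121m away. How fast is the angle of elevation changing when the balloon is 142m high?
0.006953 rad/s

tan(θ) = y/121
sec²(θ) · dθ/dt = (1/121) · dy/dt
dθ/dt = cos²(θ)/121 · 2 = 121/(121² + 142²) · 2
dθ/dt = 0.006953 rad/s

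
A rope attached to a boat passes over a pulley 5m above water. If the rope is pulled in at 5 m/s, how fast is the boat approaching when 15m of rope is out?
15√2/4 ≈ 5.303 m/s

rope² = x² + 5²
x = √(15² - 5²) = 10√2
dx/dt = (rope/x) · d(rope)/dt = (15/(10√2)) · (-5) = -15√2/4 m/s
The boat approaches at 15√2/4 ≈ 5.303 m/s.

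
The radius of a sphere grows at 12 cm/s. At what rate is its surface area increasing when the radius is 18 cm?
1728π cm²/s

S = 4πr²
dS/dt = dS/dr · dr/dt = 8πr · 12
At r = 18: dS/dt = 1728π cm²/s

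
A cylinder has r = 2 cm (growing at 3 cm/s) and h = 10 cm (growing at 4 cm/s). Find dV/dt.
136π cm³/s

V = πr²h
dV/dt = 2πrh·dr/dt + πr²·dh/dt
= 2π(2)(10)(3) + π(2)²(4)
= 136π cm³/s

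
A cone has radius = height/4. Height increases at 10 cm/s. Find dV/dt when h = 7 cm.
245π/8 cm³/s

V = (1/3)π(h/4)²h = πh³/48
dV/dt = πh²/16 · 10
At h = 7: dV/dt = 245π/8 cm³/s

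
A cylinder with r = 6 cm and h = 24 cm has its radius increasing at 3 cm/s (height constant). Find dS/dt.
216π cm²/s

S = 2πrh + 2πr² (lateral + bases)
dS/dt = (2πh + 4πr)·dr/dt = (2π·24 + 4π·6)·3
= 216π cm²/s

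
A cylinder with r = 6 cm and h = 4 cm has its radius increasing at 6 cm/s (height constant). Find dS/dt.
192π cm²/s

S = 2πrh + 2πr² (lateral + bases)
dS/dt = (2πh + 4πr)·dr/dt = (2π·4 + 4π·6)·6
= 192π cm²/s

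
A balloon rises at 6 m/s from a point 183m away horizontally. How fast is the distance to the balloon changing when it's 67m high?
201√37978/18989 ≈ 2.063 m/s

z² = 183² + y²
z = √(183² + 67²) = √37978
dz/dt = y/z · dy/dt = 67/√37978 · 6 = 201√37978/18989 ≈ 2.063 m/s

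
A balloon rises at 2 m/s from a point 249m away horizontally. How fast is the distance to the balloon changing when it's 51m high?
17√7178/3589 ≈ 0.4013 m/s

z² = 249² + y²
z = √(249² + 51²) = 3√7178
dz/dt = y/z · dy/dt = 51/(3√7178) · 2 = 17√7178/3589 ≈ 0.4013 m/s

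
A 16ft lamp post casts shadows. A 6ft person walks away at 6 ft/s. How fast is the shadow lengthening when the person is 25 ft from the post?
18/5 ft/s

By similar triangles: 16/(x+s) = 6/s
Solving: s = 6x/10
ds/dt = 6/10 · dx/dt = 3/5 · 6 = 18/5 ft/s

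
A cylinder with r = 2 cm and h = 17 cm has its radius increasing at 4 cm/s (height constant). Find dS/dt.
168π cm²/s

S = 2πrh + 2πr² (lateral + bases)
dS/dt = (2πh + 4πr)·dr/dt = (2π·17 + 4π·2)·4
= 168π cm²/s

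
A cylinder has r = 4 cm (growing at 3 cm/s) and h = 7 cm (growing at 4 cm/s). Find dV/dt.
232π cm³/s

V = πr²h
dV/dt = 2πrh·dr/dt + πr²·dh/dt
= 2π(4)(7)(3) + π(4)²(4)
= 232π cm³/s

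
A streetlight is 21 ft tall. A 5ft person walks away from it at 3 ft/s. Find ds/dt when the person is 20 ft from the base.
15/16 ft/s

By similar triangles: 21/(x+s) = 5/s
Solving: s = 5x/16
ds/dt = 5/16 · dx/dt = 5/16 · 3 = 15/16 ft/s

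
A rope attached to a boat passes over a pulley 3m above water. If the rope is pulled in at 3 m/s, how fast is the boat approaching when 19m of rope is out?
57√22/88 ≈ 3.038 m/s

rope² = x² + 3²
x = √(19² - 3²) = 4√22
dx/dt = (rope/x) · d(rope)/dt = (19/(4√22)) · (-3) = -57√22/88 m/s
The boat approaches at 57√22/88 ≈ 3.038 m/s.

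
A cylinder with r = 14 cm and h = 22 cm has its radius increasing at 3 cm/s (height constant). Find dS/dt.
300π cm²/s

S = 2πrh + 2πr² (lateral + bases)
dS/dt = (2πh + 4πr)·dr/dt = (2π·22 + 4π·14)·3
= 300π cm²/s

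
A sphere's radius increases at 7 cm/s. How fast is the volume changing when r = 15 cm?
6300π cm³/s

V = (4/3)πr³
dV/dt = dV/dr · dr/dt = 4πr² · 7
At r = 15: dV/dt = 6300π cm³/s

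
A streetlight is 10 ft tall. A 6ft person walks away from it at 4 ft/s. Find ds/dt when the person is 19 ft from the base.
6 ft/s

By similar triangles: 10/(x+s) = 6/s
Solving: s = 6x/4
ds/dt = 6/4 · dx/dt = 3/2 · 4 = 6 ft/s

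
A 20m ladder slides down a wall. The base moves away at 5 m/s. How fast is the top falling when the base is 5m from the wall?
√15/3 ≈ 1.291 m/s

x² + y² = 20²
2x·dx/dt + 2y·dy/dt = 0
dy/dt = -x/y · dx/dt = -5/(5√15) · 5 = -√15/3 m/s
The top is descending at √15/3 ≈ 1.291 m/s.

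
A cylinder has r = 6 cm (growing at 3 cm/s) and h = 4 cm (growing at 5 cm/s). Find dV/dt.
324π cm³/s

V = πr²h
dV/dt = 2πrh·dr/dt + πr²·dh/dt
= 2π(6)(4)(3) + π(6)²(5)
= 324π cm³/s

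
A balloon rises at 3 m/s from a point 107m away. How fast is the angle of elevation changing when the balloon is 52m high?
0.022681 rad/s

tan(θ) = y/107
sec²(θ) · dθ/dt = (1/107) · dy/dt
dθ/dt = cos²(θ)/107 · 3 = 107/(107² + 52²) · 3
dθ/dt = 0.022681 rad/s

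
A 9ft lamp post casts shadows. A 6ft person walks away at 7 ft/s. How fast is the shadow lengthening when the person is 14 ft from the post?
14 ft/s

By similar triangles: 9/(x+s) = 6/s
Solving: s = 6x/3
ds/dt = 6/3 · dx/dt = 2 · 7 = 14 ft/s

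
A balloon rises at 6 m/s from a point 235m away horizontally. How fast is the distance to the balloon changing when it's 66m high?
396√59581/59581 ≈ 1.622 m/s

z² = 235² + y²
z = √(235² + 66²) = √59581
dz/dt = y/z · dy/dt = 66/√59581 · 6 = 396√59581/59581 ≈ 1.622 m/s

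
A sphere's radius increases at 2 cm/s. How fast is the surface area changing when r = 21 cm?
336π cm²/s

S = 4πr²
dS/dt = dS/dr · dr/dt = 8πr · 2
At r = 21: dS/dt = 336π cm²/s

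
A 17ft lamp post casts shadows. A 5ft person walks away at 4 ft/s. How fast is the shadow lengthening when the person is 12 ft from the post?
5/3 ft/s

By similar triangles: 17/(x+s) = 5/s
Solving: s = 5x/12
ds/dt = 5/12 · dx/dt = 5/12 · 4 = 5/3 ft/s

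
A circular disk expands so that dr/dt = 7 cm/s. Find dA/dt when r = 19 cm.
266π cm²/s

A = πr²
dA/dt = 2πr · dr/dt = 2π(19)(7) = 266π cm²/s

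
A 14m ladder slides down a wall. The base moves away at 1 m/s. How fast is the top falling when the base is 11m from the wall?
11√3/15 ≈ 1.27 m/s

x² + y² = 14²
2x·dx/dt + 2y·dy/dt = 0
dy/dt = -x/y · dx/dt = -11/(5√3) · 1 = -11√3/15 m/s
The top is descending at 11√3/15 ≈ 1.27 m/s.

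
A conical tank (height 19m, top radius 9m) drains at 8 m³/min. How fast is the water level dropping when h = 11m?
2888/(9801π) ≈ 0.09379 m/min

r/h = 9/19, so r = (9/19)h
V = (1/3)πr²h = (1/3)π((9/19)h)²h = (27/361)πh³
dV/dh = (81/361)πh²
dh/dt = (dV/dt)/(dV/dh) = -8/((81/361)π·11²) = -2888/(9801π) m/min
The level is dropping at 2888/(9801π) ≈ 0.09379 m/min.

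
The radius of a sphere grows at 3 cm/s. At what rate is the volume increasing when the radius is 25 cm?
7500π cm³/s

V = (4/3)πr³
dV/dt = dV/dr · dr/dt = 4πr² · 3
At r = 25: dV/dt = 7500π cm³/s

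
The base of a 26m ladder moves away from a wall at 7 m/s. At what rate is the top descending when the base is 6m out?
21√10/40 ≈ 1.66 m/s

x² + y² = 26²
2x·dx/dt + 2y·dy/dt = 0
dy/dt = -x/y · dx/dt = -6/(8√10) · 7 = -21√10/40 m/s
The top is descending at 21√10/40 ≈ 1.66 m/s.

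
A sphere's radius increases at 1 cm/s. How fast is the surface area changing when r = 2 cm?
16π cm²/s

S = 4πr²
dS/dt = dS/dr · dr/dt = 8πr · 1
At r = 2: dS/dt = 16π cm²/s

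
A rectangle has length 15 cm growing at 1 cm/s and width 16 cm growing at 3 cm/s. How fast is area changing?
61 cm²/s

A = lw
dA/dt = w·dl/dt + l·dw/dt = 16·1 + 15·3 = 61 cm²/s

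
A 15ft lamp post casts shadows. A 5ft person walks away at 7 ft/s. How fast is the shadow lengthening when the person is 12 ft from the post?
7/2 ft/s

By similar triangles: 15/(x+s) = 5/s
Solving: s = 5x/10
ds/dt = 5/10 · dx/dt = 1/2 · 7 = 7/2 ft/s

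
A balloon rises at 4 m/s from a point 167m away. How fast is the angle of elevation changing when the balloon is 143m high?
0.013819 rad/s

tan(θ) = y/167
sec²(θ) · dθ/dt = (1/167) · dy/dt
dθ/dt = cos²(θ)/167 · 4 = 167/(167² + 143²) · 4
dθ/dt = 0.013819 rad/s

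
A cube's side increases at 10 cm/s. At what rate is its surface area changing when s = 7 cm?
840 cm²/s

A = 6s²
dA/dt = 12s · ds/dt = 12·7·10 = 840 cm²/s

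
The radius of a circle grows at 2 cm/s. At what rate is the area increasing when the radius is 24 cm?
96π cm²/s

A = πr²
dA/dt = 2πr · dr/dt = 2π(24)(2) = 96π cm²/s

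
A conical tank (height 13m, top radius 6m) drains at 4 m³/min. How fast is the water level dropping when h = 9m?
169/(729π) ≈ 0.07379 m/min

r/h = 6/13, so r = (6/13)h
V = (1/3)πr²h = (1/3)π((6/13)h)²h = (12/169)πh³
dV/dh = (36/169)πh²
dh/dt = (dV/dt)/(dV/dh) = -4/((36/169)π·9²) = -169/(729π) m/min
The level is dropping at 169/(729π) ≈ 0.07379 m/min.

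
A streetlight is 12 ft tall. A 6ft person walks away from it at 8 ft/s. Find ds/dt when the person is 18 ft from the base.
8 ft/s

By similar triangles: 12/(x+s) = 6/s
Solving: s = 6x/6
ds/dt = 6/6 · dx/dt = 1 · 8 = 8 ft/s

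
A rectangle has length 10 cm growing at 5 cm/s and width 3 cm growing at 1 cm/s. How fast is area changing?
25 cm²/s

A = lw
dA/dt = w·dl/dt + l·dw/dt = 3·5 + 10·1 = 25 cm²/s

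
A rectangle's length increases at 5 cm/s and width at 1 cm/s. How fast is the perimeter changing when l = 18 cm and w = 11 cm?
12 cm/s

P = 2(l + w)
dP/dt = 2(dl/dt + dw/dt) = 2(5 + 1) = 12 cm/s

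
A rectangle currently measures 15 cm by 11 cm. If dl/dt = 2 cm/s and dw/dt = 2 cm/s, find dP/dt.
8 cm/s

P = 2(l + w)
dP/dt = 2(dl/dt + dw/dt) = 2(2 + 2) = 8 cm/s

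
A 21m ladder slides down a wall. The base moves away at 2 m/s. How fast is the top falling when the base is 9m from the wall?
3√10/10 ≈ 0.9487 m/s

x² + y² = 21²
2x·dx/dt + 2y·dy/dt = 0
dy/dt = -x/y · dx/dt = -9/(6√10) · 2 = -3√10/10 m/s
The top is descending at 3√10/10 ≈ 0.9487 m/s.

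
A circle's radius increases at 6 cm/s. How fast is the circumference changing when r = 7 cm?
12π cm/s

C = 2πr
dC/dt = 2π · dr/dt = 2π · 6 = 12π cm/s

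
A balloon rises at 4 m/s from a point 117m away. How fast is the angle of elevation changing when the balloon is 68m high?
0.025556 rad/s

tan(θ) = y/117
sec²(θ) · dθ/dt = (1/117) · dy/dt
dθ/dt = cos²(θ)/117 · 4 = 117/(117² + 68²) · 4
dθ/dt = 0.025556 rad/s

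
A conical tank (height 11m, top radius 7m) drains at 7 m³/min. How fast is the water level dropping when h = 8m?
121/(448π) ≈ 0.08597 m/min

r/h = 7/11, so r = (7/11)h
V = (1/3)πr²h = (1/3)π((7/11)h)²h = (49/363)πh³
dV/dh = (49/121)πh²
dh/dt = (dV/dt)/(dV/dh) = -7/((49/121)π·8²) = -121/(448π) m/min
The level is dropping at 121/(448π) ≈ 0.08597 m/min.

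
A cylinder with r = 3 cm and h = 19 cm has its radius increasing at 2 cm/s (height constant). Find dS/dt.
100π cm²/s

S = 2πrh + 2πr² (lateral + bases)
dS/dt = (2πh + 4πr)·dr/dt = (2π·19 + 4π·3)·2
= 100π cm²/s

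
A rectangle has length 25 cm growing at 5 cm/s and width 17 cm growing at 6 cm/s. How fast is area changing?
235 cm²/s

A = lw
dA/dt = w·dl/dt + l·dw/dt = 17·5 + 25·6 = 235 cm²/s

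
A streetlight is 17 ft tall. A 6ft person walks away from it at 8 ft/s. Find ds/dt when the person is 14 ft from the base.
48/11 ft/s

By similar triangles: 17/(x+s) = 6/s
Solving: s = 6x/11
ds/dt = 6/11 · dx/dt = 6/11 · 8 = 48/11 ft/s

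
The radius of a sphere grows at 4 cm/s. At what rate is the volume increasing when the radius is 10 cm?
1600π cm³/s

V = (4/3)πr³
dV/dt = dV/dr · dr/dt = 4πr² · 4
At r = 10: dV/dt = 1600π cm³/s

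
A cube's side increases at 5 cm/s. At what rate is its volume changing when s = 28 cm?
11760 cm³/s

V = s³
dV/dt = 3s² · ds/dt = 3·28²·5 = 11760 cm³/s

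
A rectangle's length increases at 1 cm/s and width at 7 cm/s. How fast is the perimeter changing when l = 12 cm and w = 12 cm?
16 cm/s

P = 2(l + w)
dP/dt = 2(dl/dt + dw/dt) = 2(1 + 7) = 16 cm/s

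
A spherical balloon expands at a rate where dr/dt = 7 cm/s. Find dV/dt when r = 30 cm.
25200π cm³/s

V = (4/3)πr³
dV/dt = dV/dr · dr/dt = 4πr² · 7
At r = 30: dV/dt = 25200π cm³/s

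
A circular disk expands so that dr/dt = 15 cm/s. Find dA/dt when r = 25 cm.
750π cm²/s

A = πr²
dA/dt = 2πr · dr/dt = 2π(25)(15) = 750π cm²/s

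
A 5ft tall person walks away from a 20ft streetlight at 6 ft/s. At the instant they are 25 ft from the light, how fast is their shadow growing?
2 ft/s

By similar triangles: 20/(x+s) = 5/s
Solving: s = 5x/15
ds/dt = 5/15 · dx/dt = 1/3 · 6 = 2 ft/s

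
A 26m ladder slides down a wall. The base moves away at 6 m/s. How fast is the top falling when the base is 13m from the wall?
2√3 ≈ 3.464 m/s

x² + y² = 26²
2x·dx/dt + 2y·dy/dt = 0
dy/dt = -x/y · dx/dt = -13/(13√3) · 6 = -2√3 m/s
The top is descending at 2√3 ≈ 3.464 m/s.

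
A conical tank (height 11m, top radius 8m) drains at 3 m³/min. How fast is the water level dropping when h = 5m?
363/(1600π) ≈ 0.07222 m/min

r/h = 8/11, so r = (8/11)h
V = (1/3)πr²h = (1/3)π((8/11)h)²h = (64/363)πh³
dV/dh = (64/121)πh²
dh/dt = (dV/dt)/(dV/dh) = -3/((64/121)π·5²) = -363/(1600π) m/min
The level is dropping at 363/(1600π) ≈ 0.07222 m/min.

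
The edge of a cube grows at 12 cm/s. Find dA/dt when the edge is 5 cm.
720 cm²/s

A = 6s²
dA/dt = 12s · ds/dt = 12·5·12 = 720 cm²/s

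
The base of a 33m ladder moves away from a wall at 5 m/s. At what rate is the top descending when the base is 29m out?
145√62/124 ≈ 9.208 m/s

x² + y² = 33²
2x·dx/dt + 2y·dy/dt = 0
dy/dt = -x/y · dx/dt = -29/(2√62) · 5 = -145√62/124 m/s
The top is descending at 145√62/124 ≈ 9.208 m/s.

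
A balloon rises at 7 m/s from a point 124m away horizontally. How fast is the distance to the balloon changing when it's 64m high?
112√1217/1217 ≈ 3.211 m/s

z² = 124² + y²
z = √(124² + 64²) = 4√1217
dz/dt = y/z · dy/dt = 64/(4√1217) · 7 = 112√1217/1217 ≈ 3.211 m/s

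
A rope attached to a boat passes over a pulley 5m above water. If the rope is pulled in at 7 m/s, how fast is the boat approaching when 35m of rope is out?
49√3/12 ≈ 7.073 m/s

rope² = x² + 5²
x = √(35² - 5²) = 20√3
dx/dt = (rope/x) · d(rope)/dt = (35/(20√3)) · (-7) = -49√3/12 m/s
The boat approaches at 49√3/12 ≈ 7.073 m/s.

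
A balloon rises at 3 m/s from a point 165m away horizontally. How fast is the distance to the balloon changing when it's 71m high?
213√32266/32266 ≈ 1.186 m/s

z² = 165² + y²
z = √(165² + 71²) = √32266
dz/dt = y/z · dy/dt = 71/√32266 · 3 = 213√32266/32266 ≈ 1.186 m/s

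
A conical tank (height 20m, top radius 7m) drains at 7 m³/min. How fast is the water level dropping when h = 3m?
400/(63π) ≈ 2.021 m/min

r/h = 7/20, so r = (7/20)h
V = (1/3)πr²h = (1/3)π((7/20)h)²h = (49/1200)πh³
dV/dh = (49/400)πh²
dh/dt = (dV/dt)/(dV/dh) = -7/((49/400)π·3²) = -400/(63π) m/min
The level is dropping at 400/(63π) ≈ 2.021 m/min.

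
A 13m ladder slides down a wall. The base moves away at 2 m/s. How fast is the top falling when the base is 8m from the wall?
16√105/105 ≈ 1.561 m/s

x² + y² = 13²
2x·dx/dt + 2y·dy/dt = 0
dy/dt = -x/y · dx/dt = -8/√105 · 2 = -16√105/105 m/s
The top is descending at 16√105/105 ≈ 1.561 m/s.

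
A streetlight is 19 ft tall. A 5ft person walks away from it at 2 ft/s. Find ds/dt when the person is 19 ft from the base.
5/7 ft/s

By similar triangles: 19/(x+s) = 5/s
Solving: s = 5x/14
ds/dt = 5/14 · dx/dt = 5/14 · 2 = 5/7 ft/s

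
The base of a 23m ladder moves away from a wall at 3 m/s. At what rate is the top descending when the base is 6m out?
18√493/493 ≈ 0.8107 m/s

x² + y² = 23²
2x·dx/dt + 2y·dy/dt = 0
dy/dt = -x/y · dx/dt = -6/√493 · 3 = -18√493/493 m/s
The top is descending at 18√493/493 ≈ 0.8107 m/s.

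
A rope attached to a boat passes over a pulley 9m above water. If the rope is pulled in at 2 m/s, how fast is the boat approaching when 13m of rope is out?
13√22/22 ≈ 2.772 m/s

rope² = x² + 9²
x = √(13² - 9²) = 2√22
dx/dt = (rope/x) · d(rope)/dt = (13/(2√22)) · (-2) = -13√22/22 m/s
The boat approaches at 13√22/22 ≈ 2.772 m/s.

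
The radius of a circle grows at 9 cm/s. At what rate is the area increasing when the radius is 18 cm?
324π cm²/s

A = πr²
dA/dt = 2πr · dr/dt = 2π(18)(9) = 324π cm²/s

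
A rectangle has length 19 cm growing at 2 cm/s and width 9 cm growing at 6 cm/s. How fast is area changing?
132 cm²/s

A = lw
dA/dt = w·dl/dt + l·dw/dt = 9·2 + 19·6 = 132 cm²/s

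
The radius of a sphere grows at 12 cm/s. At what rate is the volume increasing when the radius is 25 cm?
30000π cm³/s

V = (4/3)πr³
dV/dt = dV/dr · dr/dt = 4πr² · 12
At r = 25: dV/dt = 30000π cm³/s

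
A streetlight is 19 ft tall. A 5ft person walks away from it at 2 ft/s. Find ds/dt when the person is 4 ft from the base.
5/7 ft/s

By similar triangles: 19/(x+s) = 5/s
Solving: s = 5x/14
ds/dt = 5/14 · dx/dt = 5/14 · 2 = 5/7 ft/s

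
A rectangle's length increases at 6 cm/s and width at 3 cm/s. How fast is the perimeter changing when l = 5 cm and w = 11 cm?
18 cm/s

P = 2(l + w)
dP/dt = 2(dl/dt + dw/dt) = 2(6 + 3) = 18 cm/s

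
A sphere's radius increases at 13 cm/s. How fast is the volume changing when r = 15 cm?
11700π cm³/s

V = (4/3)πr³
dV/dt = dV/dr · dr/dt = 4πr² · 13
At r = 15: dV/dt = 11700π cm³/s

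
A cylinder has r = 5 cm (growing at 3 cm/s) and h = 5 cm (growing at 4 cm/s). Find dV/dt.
250π cm³/s

V = πr²h
dV/dt = 2πrh·dr/dt + πr²·dh/dt
= 2π(5)(5)(3) + π(5)²(4)
= 250π cm³/s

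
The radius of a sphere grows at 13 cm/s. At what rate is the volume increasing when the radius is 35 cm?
63700π cm³/s

V = (4/3)πr³
dV/dt = dV/dr · dr/dt = 4πr² · 13
At r = 35: dV/dt = 63700π cm³/s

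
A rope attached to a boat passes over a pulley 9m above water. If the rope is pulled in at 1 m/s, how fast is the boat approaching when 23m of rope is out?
23√7/56 ≈ 1.087 m/s

rope² = x² + 9²
x = √(23² - 9²) = 8√7
dx/dt = (rope/x) · d(rope)/dt = (23/(8√7)) · (-1) = -23√7/56 m/s
The boat approaches at 23√7/56 ≈ 1.087 m/s.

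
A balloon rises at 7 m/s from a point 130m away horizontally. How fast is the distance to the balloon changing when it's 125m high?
175√1301/1301 ≈ 4.852 m/s

z² = 130² + y²
z = √(130² + 125²) = 5√1301
dz/dt = y/z · dy/dt = 125/(5√1301) · 7 = 175√1301/1301 ≈ 4.852 m/s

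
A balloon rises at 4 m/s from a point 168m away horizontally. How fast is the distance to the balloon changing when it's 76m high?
76√85/425 ≈ 1.649 m/s

z² = 168² + y²
z = √(168² + 76²) = 20√85
dz/dt = y/z · dy/dt = 76/(20√85) · 4 = 76√85/425 ≈ 1.649 m/s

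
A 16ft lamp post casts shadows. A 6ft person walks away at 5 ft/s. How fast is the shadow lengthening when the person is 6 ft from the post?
3 ft/s

By similar triangles: 16/(x+s) = 6/s
Solving: s = 6x/10
ds/dt = 6/10 · dx/dt = 3/5 · 5 = 3 ft/s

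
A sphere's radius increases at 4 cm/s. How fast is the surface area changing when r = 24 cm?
768π cm²/s

S = 4πr²
dS/dt = dS/dr · dr/dt = 8πr · 4
At r = 24: dS/dt = 768π cm²/s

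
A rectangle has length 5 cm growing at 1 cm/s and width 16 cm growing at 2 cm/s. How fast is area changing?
26 cm²/s

A = lw
dA/dt = w·dl/dt + l·dw/dt = 16·1 + 5·2 = 26 cm²/s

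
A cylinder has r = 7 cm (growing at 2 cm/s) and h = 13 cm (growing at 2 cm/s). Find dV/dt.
462π cm³/s

V = πr²h
dV/dt = 2πrh·dr/dt + πr²·dh/dt
= 2π(7)(13)(2) + π(7)²(2)
= 462π cm³/s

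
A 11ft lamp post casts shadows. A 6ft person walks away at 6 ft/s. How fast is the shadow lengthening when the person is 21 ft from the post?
36/5 ft/s

By similar triangles: 11/(x+s) = 6/s
Solving: s = 6x/5
ds/dt = 6/5 · dx/dt = 6/5 · 6 = 36/5 ft/s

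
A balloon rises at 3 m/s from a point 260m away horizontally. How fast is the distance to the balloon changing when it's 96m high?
72√4801/4801 ≈ 1.039 m/s

z² = 260² + y²
z = √(260² + 96²) = 4√4801
dz/dt = y/z · dy/dt = 96/(4√4801) · 3 = 72√4801/4801 ≈ 1.039 m/s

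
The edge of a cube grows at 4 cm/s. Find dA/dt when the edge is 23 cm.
1104 cm²/s

A = 6s²
dA/dt = 12s · ds/dt = 12·23·4 = 1104 cm²/s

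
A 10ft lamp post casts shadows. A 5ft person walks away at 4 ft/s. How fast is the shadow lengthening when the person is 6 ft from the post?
4 ft/s

By similar triangles: 10/(x+s) = 5/s
Solving: s = 5x/5
ds/dt = 5/5 · dx/dt = 1 · 4 = 4 ft/s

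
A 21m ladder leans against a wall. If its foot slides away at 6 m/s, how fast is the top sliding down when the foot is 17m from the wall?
51√38/38 ≈ 8.273 m/s

x² + y² = 21²
2x·dx/dt + 2y·dy/dt = 0
dy/dt = -x/y · dx/dt = -17/(2√38) · 6 = -51√38/38 m/s
The top is descending at 51√38/38 ≈ 8.273 m/s.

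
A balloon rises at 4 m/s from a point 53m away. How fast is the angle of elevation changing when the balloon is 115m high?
0.013222 rad/s

tan(θ) = y/53
sec²(θ) · dθ/dt = (1/53) · dy/dt
dθ/dt = cos²(θ)/53 · 4 = 53/(53² + 115²) · 4
dθ/dt = 0.013222 rad/s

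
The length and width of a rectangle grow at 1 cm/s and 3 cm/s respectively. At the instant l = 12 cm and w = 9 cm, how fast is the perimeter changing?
8 cm/s

P = 2(l + w)
dP/dt = 2(dl/dt + dw/dt) = 2(1 + 3) = 8 cm/s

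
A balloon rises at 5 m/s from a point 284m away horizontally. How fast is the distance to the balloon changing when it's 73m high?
73√85985/17197 ≈ 1.245 m/s

z² = 284² + y²
z = √(284² + 73²) = √85985
dz/dt = y/z · dy/dt = 73/√85985 · 5 = 73√85985/17197 ≈ 1.245 m/s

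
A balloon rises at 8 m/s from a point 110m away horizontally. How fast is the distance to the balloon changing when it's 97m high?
776√21509/21509 ≈ 5.291 m/s

z² = 110² + y²
z = √(110² + 97²) = √21509
dz/dt = y/z · dy/dt = 97/√21509 · 8 = 776√21509/21509 ≈ 5.291 m/s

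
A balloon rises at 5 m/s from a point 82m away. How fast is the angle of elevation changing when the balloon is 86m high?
0.029037 rad/s

tan(θ) = y/82
sec²(θ) · dθ/dt = (1/82) · dy/dt
dθ/dt = cos²(θ)/82 · 5 = 82/(82² + 86²) · 5
dθ/dt = 0.029037 rad/s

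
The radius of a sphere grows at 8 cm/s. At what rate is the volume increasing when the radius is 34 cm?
36992π cm³/s

V = (4/3)πr³
dV/dt = dV/dr · dr/dt = 4πr² · 8
At r = 34: dV/dt = 36992π cm³/s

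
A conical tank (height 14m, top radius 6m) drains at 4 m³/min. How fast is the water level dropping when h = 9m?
196/(729π) ≈ 0.08558 m/min

r/h = 6/14, so r = (3/7)h
V = (1/3)πr²h = (1/3)π((3/7)h)²h = (3/49)πh³
dV/dh = (9/49)πh²
dh/dt = (dV/dt)/(dV/dh) = -4/((9/49)π·9²) = -196/(729π) m/min
The level is dropping at 196/(729π) ≈ 0.08558 m/min.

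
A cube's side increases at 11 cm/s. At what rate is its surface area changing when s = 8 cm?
1056 cm²/s

A = 6s²
dA/dt = 12s · ds/dt = 12·8·11 = 1056 cm²/s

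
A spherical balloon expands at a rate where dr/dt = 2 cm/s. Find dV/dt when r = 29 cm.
6728π cm³/s

V = (4/3)πr³
dV/dt = dV/dr · dr/dt = 4πr² · 2
At r = 29: dV/dt = 6728π cm³/s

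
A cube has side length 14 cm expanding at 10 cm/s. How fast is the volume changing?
5880 cm³/s

V = s³
dV/dt = 3s² · ds/dt = 3·14²·10 = 5880 cm³/s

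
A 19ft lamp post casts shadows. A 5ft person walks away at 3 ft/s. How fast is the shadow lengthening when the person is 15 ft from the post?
15/14 ft/s

By similar triangles: 19/(x+s) = 5/s
Solving: s = 5x/14
ds/dt = 5/14 · dx/dt = 5/14 · 3 = 15/14 ft/s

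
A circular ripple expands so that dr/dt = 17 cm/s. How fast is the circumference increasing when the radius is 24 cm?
34π cm/s

C = 2πr
dC/dt = 2π · dr/dt = 2π · 17 = 34π cm/s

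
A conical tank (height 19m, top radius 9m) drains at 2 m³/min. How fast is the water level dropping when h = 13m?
722/(13689π) ≈ 0.01679 m/min

r/h = 9/19, so r = (9/19)h
V = (1/3)πr²h = (1/3)π((9/19)h)²h = (27/361)πh³
dV/dh = (81/361)πh²
dh/dt = (dV/dt)/(dV/dh) = -2/((81/361)π·13²) = -722/(13689π) m/min
The level is dropping at 722/(13689π) ≈ 0.01679 m/min.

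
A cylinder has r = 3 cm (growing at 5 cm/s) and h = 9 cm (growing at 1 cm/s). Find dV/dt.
279π cm³/s

V = πr²h
dV/dt = 2πrh·dr/dt + πr²·dh/dt
= 2π(3)(9)(5) + π(3)²(1)
= 279π cm³/s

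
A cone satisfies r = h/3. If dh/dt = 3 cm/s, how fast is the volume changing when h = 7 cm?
49π/3 cm³/s

V = (1/3)π(h/3)²h = πh³/27
dV/dt = πh²/9 · 3
At h = 7: dV/dt = 49π/3 cm³/s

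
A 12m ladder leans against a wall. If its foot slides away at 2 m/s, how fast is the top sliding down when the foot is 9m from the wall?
6√7/7 ≈ 2.268 m/s

x² + y² = 12²
2x·dx/dt + 2y·dy/dt = 0
dy/dt = -x/y · dx/dt = -9/(3√7) · 2 = -6√7/7 m/s
The top is descending at 6√7/7 ≈ 2.268 m/s.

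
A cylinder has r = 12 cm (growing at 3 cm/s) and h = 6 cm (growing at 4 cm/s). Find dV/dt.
1008π cm³/s

V = πr²h
dV/dt = 2πrh·dr/dt + πr²·dh/dt
= 2π(12)(6)(3) + π(12)²(4)
= 1008π cm³/s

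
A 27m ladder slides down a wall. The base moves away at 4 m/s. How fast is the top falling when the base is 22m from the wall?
88√5/35 ≈ 5.622 m/s

x² + y² = 27²
2x·dx/dt + 2y·dy/dt = 0
dy/dt = -x/y · dx/dt = -22/(7√5) · 4 = -88√5/35 m/s
The top is descending at 88√5/35 ≈ 5.622 m/s.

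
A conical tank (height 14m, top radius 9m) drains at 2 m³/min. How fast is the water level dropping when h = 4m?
49/(162π) ≈ 0.09628 m/min

r/h = 9/14, so r = (9/14)h
V = (1/3)πr²h = (1/3)π((9/14)h)²h = (27/196)πh³
dV/dh = (81/196)πh²
dh/dt = (dV/dt)/(dV/dh) = -2/((81/196)π·4²) = -49/(162π) m/min
The level is dropping at 49/(162π) ≈ 0.09628 m/min.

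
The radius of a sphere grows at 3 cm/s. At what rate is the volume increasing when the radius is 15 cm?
2700π cm³/s

V = (4/3)πr³
dV/dt = dV/dr · dr/dt = 4πr² · 3
At r = 15: dV/dt = 2700π cm³/s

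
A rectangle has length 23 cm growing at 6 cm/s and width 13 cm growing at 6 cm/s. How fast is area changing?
216 cm²/s

A = lw
dA/dt = w·dl/dt + l·dw/dt = 13·6 + 23·6 = 216 cm²/s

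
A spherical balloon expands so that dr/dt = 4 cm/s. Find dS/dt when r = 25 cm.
800π cm²/s

S = 4πr²
dS/dt = dS/dr · dr/dt = 8πr · 4
At r = 25: dS/dt = 800π cm²/s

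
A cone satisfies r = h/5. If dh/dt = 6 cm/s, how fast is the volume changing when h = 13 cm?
1014π/25 cm³/s

V = (1/3)π(h/5)²h = πh³/75
dV/dt = πh²/25 · 6
At h = 13: dV/dt = 1014π/25 cm³/s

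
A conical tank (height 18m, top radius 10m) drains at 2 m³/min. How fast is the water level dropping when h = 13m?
162/(4225π) ≈ 0.01221 m/min

r/h = 10/18, so r = (5/9)h
V = (1/3)πr²h = (1/3)π((5/9)h)²h = (25/243)πh³
dV/dh = (25/81)πh²
dh/dt = (dV/dt)/(dV/dh) = -2/((25/81)π·13²) = -162/(4225π) m/min
The level is dropping at 162/(4225π) ≈ 0.01221 m/min.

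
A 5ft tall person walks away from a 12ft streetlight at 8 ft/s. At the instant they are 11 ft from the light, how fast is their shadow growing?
40/7 ft/s

By similar triangles: 12/(x+s) = 5/s
Solving: s = 5x/7
ds/dt = 5/7 · dx/dt = 5/7 · 8 = 40/7 ft/s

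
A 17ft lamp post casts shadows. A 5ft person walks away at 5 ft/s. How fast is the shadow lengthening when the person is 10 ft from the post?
25/12 ft/s

By similar triangles: 17/(x+s) = 5/s
Solving: s = 5x/12
ds/dt = 5/12 · dx/dt = 5/12 · 5 = 25/12 ft/s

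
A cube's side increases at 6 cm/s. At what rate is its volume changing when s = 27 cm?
13122 cm³/s

V = s³
dV/dt = 3s² · ds/dt = 3·27²·6 = 13122 cm³/s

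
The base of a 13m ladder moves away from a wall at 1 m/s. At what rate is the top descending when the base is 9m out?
9√22/44 ≈ 0.9594 m/s

x² + y² = 13²
2x·dx/dt + 2y·dy/dt = 0
dy/dt = -x/y · dx/dt = -9/(2√22) · 1 = -9√22/44 m/s
The top is descending at 9√22/44 ≈ 0.9594 m/s.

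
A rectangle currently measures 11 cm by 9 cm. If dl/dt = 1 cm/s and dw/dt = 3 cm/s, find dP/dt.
8 cm/s

P = 2(l + w)
dP/dt = 2(dl/dt + dw/dt) = 2(1 + 3) = 8 cm/s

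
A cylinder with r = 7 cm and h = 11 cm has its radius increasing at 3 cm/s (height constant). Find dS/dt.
150π cm²/s

S = 2πrh + 2πr² (lateral + bases)
dS/dt = (2πh + 4πr)·dr/dt = (2π·11 + 4π·7)·3
= 150π cm²/s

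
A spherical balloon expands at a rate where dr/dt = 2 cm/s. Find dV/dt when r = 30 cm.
7200π cm³/s

V = (4/3)πr³
dV/dt = dV/dr · dr/dt = 4πr² · 2
At r = 30: dV/dt = 7200π cm³/s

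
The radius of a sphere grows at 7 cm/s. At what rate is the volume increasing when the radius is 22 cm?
13552π cm³/s

V = (4/3)πr³
dV/dt = dV/dr · dr/dt = 4πr² · 7
At r = 22: dV/dt = 13552π cm³/s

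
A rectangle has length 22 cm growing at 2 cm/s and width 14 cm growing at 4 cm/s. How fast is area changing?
116 cm²/s

A = lw
dA/dt = w·dl/dt + l·dw/dt = 14·2 + 22·4 = 116 cm²/s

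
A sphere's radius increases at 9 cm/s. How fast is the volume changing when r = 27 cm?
26244π cm³/s

V = (4/3)πr³
dV/dt = dV/dr · dr/dt = 4πr² · 9
At r = 27: dV/dt = 26244π cm³/s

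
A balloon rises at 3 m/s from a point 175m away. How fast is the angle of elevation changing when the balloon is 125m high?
0.011351 rad/s

tan(θ) = y/175
sec²(θ) · dθ/dt = (1/175) · dy/dt
dθ/dt = cos²(θ)/175 · 3 = 175/(175² + 125²) · 3
dθ/dt = 0.011351 rad/s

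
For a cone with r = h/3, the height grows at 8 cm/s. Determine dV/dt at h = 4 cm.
128π/9 cm³/s

V = (1/3)π(h/3)²h = πh³/27
dV/dt = πh²/9 · 8
At h = 4: dV/dt = 128π/9 cm³/s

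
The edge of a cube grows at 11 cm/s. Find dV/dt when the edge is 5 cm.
825 cm³/s

V = s³
dV/dt = 3s² · ds/dt = 3·5²·11 = 825 cm³/s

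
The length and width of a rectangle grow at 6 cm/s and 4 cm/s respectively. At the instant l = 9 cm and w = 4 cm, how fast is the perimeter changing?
20 cm/s

P = 2(l + w)
dP/dt = 2(dl/dt + dw/dt) = 2(6 + 4) = 20 cm/s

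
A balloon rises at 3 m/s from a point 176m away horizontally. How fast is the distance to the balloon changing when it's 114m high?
171√10993/10993 ≈ 1.631 m/s

z² = 176² + y²
z = √(176² + 114²) = 2√10993
dz/dt = y/z · dy/dt = 114/(2√10993) · 3 = 171√10993/10993 ≈ 1.631 m/s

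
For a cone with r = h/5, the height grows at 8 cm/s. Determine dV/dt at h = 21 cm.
3528π/25 cm³/s

V = (1/3)π(h/5)²h = πh³/75
dV/dt = πh²/25 · 8
At h = 21: dV/dt = 3528π/25 cm³/s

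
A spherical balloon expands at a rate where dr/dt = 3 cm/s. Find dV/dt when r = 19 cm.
4332π cm³/s

V = (4/3)πr³
dV/dt = dV/dr · dr/dt = 4πr² · 3
At r = 19: dV/dt = 4332π cm³/s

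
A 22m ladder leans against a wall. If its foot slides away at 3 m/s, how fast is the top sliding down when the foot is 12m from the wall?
18√85/85 ≈ 1.952 m/s

x² + y² = 22²
2x·dx/dt + 2y·dy/dt = 0
dy/dt = -x/y · dx/dt = -12/(2√85) · 3 = -18√85/85 m/s
The top is descending at 18√85/85 ≈ 1.952 m/s.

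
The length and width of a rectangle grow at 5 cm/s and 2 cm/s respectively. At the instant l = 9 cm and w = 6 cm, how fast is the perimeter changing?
14 cm/s

P = 2(l + w)
dP/dt = 2(dl/dt + dw/dt) = 2(5 + 2) = 14 cm/s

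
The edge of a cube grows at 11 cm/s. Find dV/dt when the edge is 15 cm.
7425 cm³/s

V = s³
dV/dt = 3s² · ds/dt = 3·15²·11 = 7425 cm³/s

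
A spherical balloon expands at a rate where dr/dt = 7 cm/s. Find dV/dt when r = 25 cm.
17500π cm³/s

V = (4/3)πr³
dV/dt = dV/dr · dr/dt = 4πr² · 7
At r = 25: dV/dt = 17500π cm³/s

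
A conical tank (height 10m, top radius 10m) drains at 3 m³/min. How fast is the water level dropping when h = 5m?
3/(25π) ≈ 0.0382 m/min

r/h = 10/10, so r = h
V = (1/3)πr²h = (1/3)π(h)²h = (1/3)πh³
dV/dh = πh²
dh/dt = (dV/dt)/(dV/dh) = -3/(π·5²) = -3/(25π) m/min
The level is dropping at 3/(25π) ≈ 0.0382 m/min.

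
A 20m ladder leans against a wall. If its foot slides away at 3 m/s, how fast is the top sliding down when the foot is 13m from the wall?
13√231/77 ≈ 2.566 m/s

x² + y² = 20²
2x·dx/dt + 2y·dy/dt = 0
dy/dt = -x/y · dx/dt = -13/√231 · 3 = -13√231/77 m/s
The top is descending at 13√231/77 ≈ 2.566 m/s.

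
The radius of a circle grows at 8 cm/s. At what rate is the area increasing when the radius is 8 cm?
128π cm²/s

A = πr²
dA/dt = 2πr · dr/dt = 2π(8)(8) = 128π cm²/s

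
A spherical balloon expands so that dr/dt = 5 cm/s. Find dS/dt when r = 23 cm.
920π cm²/s

S = 4πr²
dS/dt = dS/dr · dr/dt = 8πr · 5
At r = 23: dS/dt = 920π cm²/s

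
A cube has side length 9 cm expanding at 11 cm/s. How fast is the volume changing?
2673 cm³/s

V = s³
dV/dt = 3s² · ds/dt = 3·9²·11 = 2673 cm³/s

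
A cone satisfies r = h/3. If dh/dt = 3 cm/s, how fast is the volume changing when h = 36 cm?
432π cm³/s

V = (1/3)π(h/3)²h = πh³/27
dV/dt = πh²/9 · 3
At h = 36: dV/dt = 432π cm³/s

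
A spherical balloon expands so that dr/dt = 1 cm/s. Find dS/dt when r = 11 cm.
88π cm²/s

S = 4πr²
dS/dt = dS/dr · dr/dt = 8πr · 1
At r = 11: dS/dt = 88π cm²/s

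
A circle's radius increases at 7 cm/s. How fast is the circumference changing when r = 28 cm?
14π cm/s

C = 2πr
dC/dt = 2π · dr/dt = 2π · 7 = 14π cm/s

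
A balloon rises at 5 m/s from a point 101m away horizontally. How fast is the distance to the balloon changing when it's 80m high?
400√16601/16601 ≈ 3.105 m/s

z² = 101² + y²
z = √(101² + 80²) = √16601
dz/dt = y/z · dy/dt = 80/√16601 · 5 = 400√16601/16601 ≈ 3.105 m/s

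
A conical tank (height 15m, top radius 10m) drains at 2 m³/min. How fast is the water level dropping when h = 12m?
1/(32π) ≈ 0.009947 m/min

r/h = 10/15, so r = (2/3)h
V = (1/3)πr²h = (1/3)π((2/3)h)²h = (4/27)πh³
dV/dh = (4/9)πh²
dh/dt = (dV/dt)/(dV/dh) = -2/((4/9)π·12²) = -1/(32π) m/min
The level is dropping at 1/(32π) ≈ 0.009947 m/min.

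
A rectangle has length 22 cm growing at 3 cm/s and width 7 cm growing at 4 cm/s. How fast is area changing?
109 cm²/s

A = lw
dA/dt = w·dl/dt + l·dw/dt = 7·3 + 22·4 = 109 cm²/s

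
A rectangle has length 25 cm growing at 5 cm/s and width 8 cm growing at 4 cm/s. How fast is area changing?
140 cm²/s

A = lw
dA/dt = w·dl/dt + l·dw/dt = 8·5 + 25·4 = 140 cm²/s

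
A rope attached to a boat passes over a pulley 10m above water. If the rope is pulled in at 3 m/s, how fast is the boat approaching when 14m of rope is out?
7√6/4 ≈ 4.287 m/s

rope² = x² + 10²
x = √(14² - 10²) = 4√6
dx/dt = (rope/x) · d(rope)/dt = (14/(4√6)) · (-3) = -7√6/4 m/s
The boat approaches at 7√6/4 ≈ 4.287 m/s.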